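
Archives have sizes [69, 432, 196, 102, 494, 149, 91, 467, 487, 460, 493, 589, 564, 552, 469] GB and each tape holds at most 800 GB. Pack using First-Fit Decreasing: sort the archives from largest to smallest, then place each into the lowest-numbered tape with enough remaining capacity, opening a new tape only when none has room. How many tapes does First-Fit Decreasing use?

10

Sorted descending: 589, 564, 552, 494, 493, 487, 469, 467, 460, 432, 196, 149, 102, 91, 69.
Put 589 GB in tape 1; 211 GB remain.
Put 564 GB in tape 2; 236 GB remain.
Put 552 GB in tape 3; 248 GB remain.
Put 494 GB in tape 4; 306 GB remain.
Put 493 GB in tape 5; 307 GB remain.
Put 487 GB in tape 6; 313 GB remain.
Put 469 GB in tape 7; 331 GB remain.
Put 467 GB in tape 8; 333 GB remain.
Put 460 GB in tape 9; 340 GB remain.
Put 432 GB in tape 10; 368 GB remain.
Put 196 GB in tape 1; 15 GB remain.
Put 149 GB in tape 2; 87 GB remain.
Put 102 GB in tape 3; 146 GB remain.
Put 91 GB in tape 3; 55 GB remain.
Put 69 GB in tape 2; 18 GB remain.
Final tapes: [589,196] [564,149,69] [552,102,91] [494] [493] [487] [469] [467] [460] [432].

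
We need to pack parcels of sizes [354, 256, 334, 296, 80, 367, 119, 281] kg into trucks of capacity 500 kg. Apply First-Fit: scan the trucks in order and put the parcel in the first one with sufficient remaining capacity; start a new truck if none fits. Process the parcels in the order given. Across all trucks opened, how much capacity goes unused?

913

354 kg → truck 1 (remaining 146 kg)
256 kg → truck 2 (remaining 244 kg)
334 kg → truck 3 (remaining 166 kg)
296 kg → truck 4 (remaining 204 kg)
80 kg → truck 1 (remaining 66 kg)
367 kg → truck 5 (remaining 133 kg)
119 kg → truck 2 (remaining 125 kg)
281 kg → truck 6 (remaining 219 kg)
6 trucks × 500 kg = 3000 kg; used 2087 kg; unused 913 kg.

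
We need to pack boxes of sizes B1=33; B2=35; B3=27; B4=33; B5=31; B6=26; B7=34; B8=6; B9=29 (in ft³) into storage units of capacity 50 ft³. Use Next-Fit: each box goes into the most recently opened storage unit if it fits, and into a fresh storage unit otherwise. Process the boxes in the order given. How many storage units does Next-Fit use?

Put B1 (33 ft³) in storage unit 1; 17 ft³ remain.
Put B2 (35 ft³) in storage unit 2; 15 ft³ remain.
Put B3 (27 ft³) in storage unit 3; 23 ft³ remain.
Put B4 (33 ft³) in storage unit 4; 17 ft³ remain.
Put B5 (31 ft³) in storage unit 5; 19 ft³ remain.
Put B6 (26 ft³) in storage unit 6; 24 ft³ remain.
Put B7 (34 ft³) in storage unit 7; 16 ft³ remain.
Put B8 (6 ft³) in storage unit 7; 10 ft³ remain.
Put B9 (29 ft³) in storage unit 8; 21 ft³ remain.
Final storage units: [33] [35] [27] [33] [31] [26] [34,6] [29].

8 storage units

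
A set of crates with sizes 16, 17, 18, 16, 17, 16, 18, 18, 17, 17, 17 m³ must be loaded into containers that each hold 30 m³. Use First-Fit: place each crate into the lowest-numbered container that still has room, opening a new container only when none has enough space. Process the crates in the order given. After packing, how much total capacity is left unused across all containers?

container 1: place 16 m³, 14 m³ left
container 2: place 17 m³, 13 m³ left
container 3: place 18 m³, 12 m³ left
container 4: place 16 m³, 14 m³ left
container 5: place 17 m³, 13 m³ left
container 6: place 16 m³, 14 m³ left
container 7: place 18 m³, 12 m³ left
container 8: place 18 m³, 12 m³ left
container 9: place 17 m³, 13 m³ left
container 10: place 17 m³, 13 m³ left
container 11: place 17 m³, 13 m³ left
11 containers × 30 m³ = 330 m³; used 187 m³; unused 143 m³.

143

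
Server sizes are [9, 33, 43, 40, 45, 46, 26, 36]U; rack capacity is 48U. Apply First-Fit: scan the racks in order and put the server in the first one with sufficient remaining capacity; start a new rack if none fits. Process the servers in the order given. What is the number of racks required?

7

Put 9U in rack 1; 39U remain.
Put 33U in rack 1; 6U remain.
Put 43U in rack 2; 5U remain.
Put 40U in rack 3; 8U remain.
Put 45U in rack 4; 3U remain.
Put 46U in rack 5; 2U remain.
Put 26U in rack 6; 22U remain.
Put 36U in rack 7; 12U remain.
Final racks: [9,33] [43] [40] [45] [46] [26] [36].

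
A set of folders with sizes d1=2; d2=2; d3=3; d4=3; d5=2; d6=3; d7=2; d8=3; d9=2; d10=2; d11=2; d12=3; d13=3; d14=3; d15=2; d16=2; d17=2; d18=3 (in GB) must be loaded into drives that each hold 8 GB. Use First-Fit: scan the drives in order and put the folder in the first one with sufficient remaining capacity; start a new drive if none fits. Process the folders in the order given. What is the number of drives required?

Put d1 (2 GB) in drive 1; 6 GB remain.
Put d2 (2 GB) in drive 1; 4 GB remain.
Put d3 (3 GB) in drive 1; 1 GB remain.
Put d4 (3 GB) in drive 2; 5 GB remain.
Put d5 (2 GB) in drive 2; 3 GB remain.
Put d6 (3 GB) in drive 2; 0 GB remain.
Put d7 (2 GB) in drive 3; 6 GB remain.
Put d8 (3 GB) in drive 3; 3 GB remain.
Put d9 (2 GB) in drive 3; 1 GB remain.
Put d10 (2 GB) in drive 4; 6 GB remain.
Put d11 (2 GB) in drive 4; 4 GB remain.
Put d12 (3 GB) in drive 4; 1 GB remain.
Put d13 (3 GB) in drive 5; 5 GB remain.
Put d14 (3 GB) in drive 5; 2 GB remain.
Put d15 (2 GB) in drive 5; 0 GB remain.
Put d16 (2 GB) in drive 6; 6 GB remain.
Put d17 (2 GB) in drive 6; 4 GB remain.
Put d18 (3 GB) in drive 6; 1 GB remain.

6 drives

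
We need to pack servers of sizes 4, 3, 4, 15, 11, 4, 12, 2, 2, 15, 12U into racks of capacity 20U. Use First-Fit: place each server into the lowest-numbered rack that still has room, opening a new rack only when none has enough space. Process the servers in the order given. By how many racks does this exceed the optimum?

1

First-Fit: [4,3,4,4,2,2] [15] [11] [12] [15] [12] → 6 racks.
Total size 84U; any packing needs at least ⌈84/20⌉ = 5 racks.
An optimal packing achieves that bound: [15,4] [15,4] [12,4,3] [12,2,2] [11] → 5 racks.
Excess: 6 − 5 = 1.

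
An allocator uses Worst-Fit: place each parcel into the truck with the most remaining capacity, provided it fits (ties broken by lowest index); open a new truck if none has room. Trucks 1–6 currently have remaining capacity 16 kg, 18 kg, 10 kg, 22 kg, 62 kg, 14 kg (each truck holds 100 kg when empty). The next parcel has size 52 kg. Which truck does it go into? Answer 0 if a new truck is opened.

Trucks with room: truck 5 (62 kg).
Most room is truck 5 with 62 kg free.

5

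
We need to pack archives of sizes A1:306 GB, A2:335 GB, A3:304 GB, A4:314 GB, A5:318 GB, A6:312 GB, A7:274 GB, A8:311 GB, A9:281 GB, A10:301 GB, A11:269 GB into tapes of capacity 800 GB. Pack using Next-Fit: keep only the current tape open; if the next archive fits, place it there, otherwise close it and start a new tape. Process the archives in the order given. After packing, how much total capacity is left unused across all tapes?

1475

Put A1 (306 GB) in tape 1; 494 GB remain.
Put A2 (335 GB) in tape 1; 159 GB remain.
Put A3 (304 GB) in tape 2; 496 GB remain.
Put A4 (314 GB) in tape 2; 182 GB remain.
Put A5 (318 GB) in tape 3; 482 GB remain.
Put A6 (312 GB) in tape 3; 170 GB remain.
Put A7 (274 GB) in tape 4; 526 GB remain.
Put A8 (311 GB) in tape 4; 215 GB remain.
Put A9 (281 GB) in tape 5; 519 GB remain.
Put A10 (301 GB) in tape 5; 218 GB remain.
Put A11 (269 GB) in tape 6; 531 GB remain.
6 tapes × 800 GB = 4800 GB; used 3325 GB; unused 1475 GB.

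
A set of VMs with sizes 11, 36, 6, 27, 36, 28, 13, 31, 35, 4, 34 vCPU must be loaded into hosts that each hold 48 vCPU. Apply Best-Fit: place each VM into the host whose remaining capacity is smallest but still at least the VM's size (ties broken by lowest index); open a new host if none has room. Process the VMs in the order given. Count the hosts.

host 1: place 11 vCPU, 37 vCPU left
host 1: place 36 vCPU, 1 vCPU left
host 2: place 6 vCPU, 42 vCPU left
host 2: place 27 vCPU, 15 vCPU left
host 3: place 36 vCPU, 12 vCPU left
host 4: place 28 vCPU, 20 vCPU left
host 2: place 13 vCPU, 2 vCPU left
host 5: place 31 vCPU, 17 vCPU left
host 6: place 35 vCPU, 13 vCPU left
host 3: place 4 vCPU, 8 vCPU left
host 7: place 34 vCPU, 14 vCPU left
Final hosts: [11,36] [6,27,13] [36,4] [28] [31] [35] [34].

7 hosts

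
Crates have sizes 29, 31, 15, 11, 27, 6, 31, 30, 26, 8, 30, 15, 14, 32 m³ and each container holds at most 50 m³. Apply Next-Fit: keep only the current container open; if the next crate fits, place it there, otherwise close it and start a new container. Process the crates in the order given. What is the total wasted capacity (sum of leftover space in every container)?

container 1: place 29 m³, 21 m³ left
container 2: place 31 m³, 19 m³ left
container 2: place 15 m³, 4 m³ left
container 3: place 11 m³, 39 m³ left
container 3: place 27 m³, 12 m³ left
container 3: place 6 m³, 6 m³ left
container 4: place 31 m³, 19 m³ left
container 5: place 30 m³, 20 m³ left
container 6: place 26 m³, 24 m³ left
container 6: place 8 m³, 16 m³ left
container 7: place 30 m³, 20 m³ left
container 7: place 15 m³, 5 m³ left
container 8: place 14 m³, 36 m³ left
container 8: place 32 m³, 4 m³ left
8 containers × 50 m³ = 400 m³; used 305 m³; unused 95 m³.

95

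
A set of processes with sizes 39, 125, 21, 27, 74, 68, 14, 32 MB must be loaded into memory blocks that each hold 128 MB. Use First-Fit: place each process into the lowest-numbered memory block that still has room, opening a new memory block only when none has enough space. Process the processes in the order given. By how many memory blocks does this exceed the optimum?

First-Fit: [39,21,27,14] [125] [74,32] [68] → 4 memory blocks.
Total size 400 MB; any packing needs at least ⌈400/128⌉ = 4 memory blocks.
So 4 is already optimal.

0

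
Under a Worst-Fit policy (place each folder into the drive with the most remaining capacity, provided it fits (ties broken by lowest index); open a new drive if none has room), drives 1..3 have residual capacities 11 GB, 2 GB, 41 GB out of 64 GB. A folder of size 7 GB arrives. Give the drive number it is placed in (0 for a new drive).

3

Drives with room: drive 1 (11 GB), drive 3 (41 GB).
Most room is drive 3 with 41 GB free.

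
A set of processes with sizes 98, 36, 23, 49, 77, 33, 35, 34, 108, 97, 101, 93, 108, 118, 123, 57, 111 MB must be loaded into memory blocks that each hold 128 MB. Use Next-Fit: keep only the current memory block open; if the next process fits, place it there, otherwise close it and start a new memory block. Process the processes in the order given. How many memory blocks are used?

13

Put 98 MB in memory block 1; 30 MB remain.
Put 36 MB in memory block 2; 92 MB remain.
Put 23 MB in memory block 2; 69 MB remain.
Put 49 MB in memory block 2; 20 MB remain.
Put 77 MB in memory block 3; 51 MB remain.
Put 33 MB in memory block 3; 18 MB remain.
Put 35 MB in memory block 4; 93 MB remain.
Put 34 MB in memory block 4; 59 MB remain.
Put 108 MB in memory block 5; 20 MB remain.
Put 97 MB in memory block 6; 31 MB remain.
Put 101 MB in memory block 7; 27 MB remain.
Put 93 MB in memory block 8; 35 MB remain.
Put 108 MB in memory block 9; 20 MB remain.
Put 118 MB in memory block 10; 10 MB remain.
Put 123 MB in memory block 11; 5 MB remain.
Put 57 MB in memory block 12; 71 MB remain.
Put 111 MB in memory block 13; 17 MB remain.
Final memory blocks: [98] [36,23,49] [77,33] [35,34] [108] [97] [101] [93] [108] [118] [123] [57] [111].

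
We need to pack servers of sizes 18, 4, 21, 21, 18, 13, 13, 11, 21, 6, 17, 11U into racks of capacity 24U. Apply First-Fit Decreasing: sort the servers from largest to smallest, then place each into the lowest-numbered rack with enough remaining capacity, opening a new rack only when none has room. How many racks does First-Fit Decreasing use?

Sorted descending: 21, 21, 21, 18, 18, 17, 13, 13, 11, 11, 6, 4.
rack 1: place 21U, 3U left
rack 2: place 21U, 3U left
rack 3: place 21U, 3U left
rack 4: place 18U, 6U left
rack 5: place 18U, 6U left
rack 6: place 17U, 7U left
rack 7: place 13U, 11U left
rack 8: place 13U, 11U left
rack 7: place 11U, 0U left
rack 8: place 11U, 0U left
rack 4: place 6U, 0U left
rack 5: place 4U, 2U left
Final racks: [21] [21] [21] [18,6] [18,4] [17] [13,11] [13,11].

8 racks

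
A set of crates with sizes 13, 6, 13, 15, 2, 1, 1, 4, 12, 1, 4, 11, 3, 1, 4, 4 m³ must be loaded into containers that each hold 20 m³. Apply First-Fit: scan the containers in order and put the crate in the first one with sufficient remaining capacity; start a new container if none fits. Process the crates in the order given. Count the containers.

container 1: place 13 m³, 7 m³ left
container 1: place 6 m³, 1 m³ left
container 2: place 13 m³, 7 m³ left
container 3: place 15 m³, 5 m³ left
container 2: place 2 m³, 5 m³ left
container 1: place 1 m³, 0 m³ left
container 2: place 1 m³, 4 m³ left
container 2: place 4 m³, 0 m³ left
container 4: place 12 m³, 8 m³ left
container 3: place 1 m³, 4 m³ left
container 3: place 4 m³, 0 m³ left
container 5: place 11 m³, 9 m³ left
container 4: place 3 m³, 5 m³ left
container 4: place 1 m³, 4 m³ left
container 4: place 4 m³, 0 m³ left
container 5: place 4 m³, 5 m³ left
Final containers: [13,6,1] [13,2,1,4] [15,1,4] [12,3,1,4] [11,4].

5 containers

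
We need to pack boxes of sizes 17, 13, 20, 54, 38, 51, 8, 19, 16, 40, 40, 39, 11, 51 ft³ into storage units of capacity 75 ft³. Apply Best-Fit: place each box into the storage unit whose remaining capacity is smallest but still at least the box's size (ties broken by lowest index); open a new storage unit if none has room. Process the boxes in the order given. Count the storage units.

8 storage units

17 ft³ → storage unit 1 (remaining 58 ft³)
13 ft³ → storage unit 1 (remaining 45 ft³)
20 ft³ → storage unit 1 (remaining 25 ft³)
54 ft³ → storage unit 2 (remaining 21 ft³)
38 ft³ → storage unit 3 (remaining 37 ft³)
51 ft³ → storage unit 4 (remaining 24 ft³)
8 ft³ → storage unit 2 (remaining 13 ft³)
19 ft³ → storage unit 4 (remaining 5 ft³)
16 ft³ → storage unit 1 (remaining 9 ft³)
40 ft³ → storage unit 5 (remaining 35 ft³)
40 ft³ → storage unit 6 (remaining 35 ft³)
39 ft³ → storage unit 7 (remaining 36 ft³)
11 ft³ → storage unit 2 (remaining 2 ft³)
51 ft³ → storage unit 8 (remaining 24 ft³)
Final storage units: [17,13,20,16] [54,8,11] [38] [51,19] [40] [40] [39] [51].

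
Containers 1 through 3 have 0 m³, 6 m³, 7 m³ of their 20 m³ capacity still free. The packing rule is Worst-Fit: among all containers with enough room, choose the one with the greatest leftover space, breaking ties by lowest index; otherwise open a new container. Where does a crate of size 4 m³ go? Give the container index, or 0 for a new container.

Containers with room: container 2 (6 m³), container 3 (7 m³).
Most room is container 3 with 7 m³ free.

3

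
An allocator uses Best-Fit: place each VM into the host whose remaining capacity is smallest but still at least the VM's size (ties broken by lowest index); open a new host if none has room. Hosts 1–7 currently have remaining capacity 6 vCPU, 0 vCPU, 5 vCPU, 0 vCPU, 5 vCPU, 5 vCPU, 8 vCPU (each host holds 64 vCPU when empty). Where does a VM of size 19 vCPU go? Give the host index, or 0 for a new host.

0

No host has ≥ 19 vCPU free, so a new host is opened.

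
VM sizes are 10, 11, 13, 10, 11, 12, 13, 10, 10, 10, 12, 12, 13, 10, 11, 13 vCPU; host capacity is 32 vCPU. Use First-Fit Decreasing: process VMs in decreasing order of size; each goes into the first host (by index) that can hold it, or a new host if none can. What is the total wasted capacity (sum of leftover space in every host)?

Sorted descending: 13, 13, 13, 13, 12, 12, 12, 11, 11, 11, 10, 10, 10, 10, 10, 10.
13 vCPU → host 1 (remaining 19 vCPU)
13 vCPU → host 1 (remaining 6 vCPU)
13 vCPU → host 2 (remaining 19 vCPU)
13 vCPU → host 2 (remaining 6 vCPU)
12 vCPU → host 3 (remaining 20 vCPU)
12 vCPU → host 3 (remaining 8 vCPU)
12 vCPU → host 4 (remaining 20 vCPU)
11 vCPU → host 4 (remaining 9 vCPU)
11 vCPU → host 5 (remaining 21 vCPU)
11 vCPU → host 5 (remaining 10 vCPU)
10 vCPU → host 5 (remaining 0 vCPU)
10 vCPU → host 6 (remaining 22 vCPU)
10 vCPU → host 6 (remaining 12 vCPU)
10 vCPU → host 6 (remaining 2 vCPU)
10 vCPU → host 7 (remaining 22 vCPU)
10 vCPU → host 7 (remaining 12 vCPU)
7 hosts × 32 vCPU = 224 vCPU; used 181 vCPU; unused 43 vCPU.

43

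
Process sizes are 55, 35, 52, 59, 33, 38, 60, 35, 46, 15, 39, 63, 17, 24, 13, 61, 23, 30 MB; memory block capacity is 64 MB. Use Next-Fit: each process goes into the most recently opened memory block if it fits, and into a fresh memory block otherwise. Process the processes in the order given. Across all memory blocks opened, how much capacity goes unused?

memory block 1: place 55 MB, 9 MB left
memory block 2: place 35 MB, 29 MB left
memory block 3: place 52 MB, 12 MB left
memory block 4: place 59 MB, 5 MB left
memory block 5: place 33 MB, 31 MB left
memory block 6: place 38 MB, 26 MB left
memory block 7: place 60 MB, 4 MB left
memory block 8: place 35 MB, 29 MB left
memory block 9: place 46 MB, 18 MB left
memory block 9: place 15 MB, 3 MB left
memory block 10: place 39 MB, 25 MB left
memory block 11: place 63 MB, 1 MB left
memory block 12: place 17 MB, 47 MB left
memory block 12: place 24 MB, 23 MB left
memory block 12: place 13 MB, 10 MB left
memory block 13: place 61 MB, 3 MB left
memory block 14: place 23 MB, 41 MB left
memory block 14: place 30 MB, 11 MB left
14 memory blocks × 64 MB = 896 MB; used 698 MB; unused 198 MB.

198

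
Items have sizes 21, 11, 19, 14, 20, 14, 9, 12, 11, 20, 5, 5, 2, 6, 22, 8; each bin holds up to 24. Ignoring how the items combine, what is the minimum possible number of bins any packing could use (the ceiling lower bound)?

Total size = 21 + 11 + 19 + 14 + 20 + 14 + 9 + 12 + 11 + 20 + 5 + 5 + 2 + 6 + 22 + 8 = 199.
⌈199 / 24⌉ = 9.

9 bins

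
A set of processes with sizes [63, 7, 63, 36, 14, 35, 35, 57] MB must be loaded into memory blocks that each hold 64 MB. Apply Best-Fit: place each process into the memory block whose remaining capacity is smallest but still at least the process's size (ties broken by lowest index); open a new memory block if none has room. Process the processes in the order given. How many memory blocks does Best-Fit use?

6

Put 63 MB in memory block 1; 1 MB remain.
Put 7 MB in memory block 2; 57 MB remain.
Put 63 MB in memory block 3; 1 MB remain.
Put 36 MB in memory block 2; 21 MB remain.
Put 14 MB in memory block 2; 7 MB remain.
Put 35 MB in memory block 4; 29 MB remain.
Put 35 MB in memory block 5; 29 MB remain.
Put 57 MB in memory block 6; 7 MB remain.
Final memory blocks: [63] [7,36,14] [63] [35] [35] [57].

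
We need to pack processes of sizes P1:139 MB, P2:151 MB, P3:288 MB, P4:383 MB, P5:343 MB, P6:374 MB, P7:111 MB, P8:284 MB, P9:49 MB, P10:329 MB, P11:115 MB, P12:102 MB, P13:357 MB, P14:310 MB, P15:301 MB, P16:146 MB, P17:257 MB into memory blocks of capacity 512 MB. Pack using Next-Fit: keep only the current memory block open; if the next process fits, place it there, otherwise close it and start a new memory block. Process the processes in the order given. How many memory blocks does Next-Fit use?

Put P1 (139 MB) in memory block 1; 373 MB remain.
Put P2 (151 MB) in memory block 1; 222 MB remain.
Put P3 (288 MB) in memory block 2; 224 MB remain.
Put P4 (383 MB) in memory block 3; 129 MB remain.
Put P5 (343 MB) in memory block 4; 169 MB remain.
Put P6 (374 MB) in memory block 5; 138 MB remain.
Put P7 (111 MB) in memory block 5; 27 MB remain.
Put P8 (284 MB) in memory block 6; 228 MB remain.
Put P9 (49 MB) in memory block 6; 179 MB remain.
Put P10 (329 MB) in memory block 7; 183 MB remain.
Put P11 (115 MB) in memory block 7; 68 MB remain.
Put P12 (102 MB) in memory block 8; 410 MB remain.
Put P13 (357 MB) in memory block 8; 53 MB remain.
Put P14 (310 MB) in memory block 9; 202 MB remain.
Put P15 (301 MB) in memory block 10; 211 MB remain.
Put P16 (146 MB) in memory block 10; 65 MB remain.
Put P17 (257 MB) in memory block 11; 255 MB remain.
Final memory blocks: [139,151] [288] [383] [343] [374,111] [284,49] [329,115] [102,357] [310] [301,146] [257].

11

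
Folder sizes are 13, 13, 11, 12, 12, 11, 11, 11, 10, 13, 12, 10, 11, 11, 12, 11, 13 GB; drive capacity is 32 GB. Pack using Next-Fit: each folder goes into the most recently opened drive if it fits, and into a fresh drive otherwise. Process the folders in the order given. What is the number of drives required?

8

drive 1: place 13 GB, 19 GB left
drive 1: place 13 GB, 6 GB left
drive 2: place 11 GB, 21 GB left
drive 2: place 12 GB, 9 GB left
drive 3: place 12 GB, 20 GB left
drive 3: place 11 GB, 9 GB left
drive 4: place 11 GB, 21 GB left
drive 4: place 11 GB, 10 GB left
drive 4: place 10 GB, 0 GB left
drive 5: place 13 GB, 19 GB left
drive 5: place 12 GB, 7 GB left
drive 6: place 10 GB, 22 GB left
drive 6: place 11 GB, 11 GB left
drive 6: place 11 GB, 0 GB left
drive 7: place 12 GB, 20 GB left
drive 7: place 11 GB, 9 GB left
drive 8: place 13 GB, 19 GB left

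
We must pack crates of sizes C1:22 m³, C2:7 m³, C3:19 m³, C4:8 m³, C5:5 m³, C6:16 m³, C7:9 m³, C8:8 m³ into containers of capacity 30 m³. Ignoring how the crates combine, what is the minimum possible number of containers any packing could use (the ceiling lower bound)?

Total size = 22 + 7 + 19 + 8 + 5 + 16 + 9 + 8 = 94 m³.
⌈94 / 30⌉ = 4.

4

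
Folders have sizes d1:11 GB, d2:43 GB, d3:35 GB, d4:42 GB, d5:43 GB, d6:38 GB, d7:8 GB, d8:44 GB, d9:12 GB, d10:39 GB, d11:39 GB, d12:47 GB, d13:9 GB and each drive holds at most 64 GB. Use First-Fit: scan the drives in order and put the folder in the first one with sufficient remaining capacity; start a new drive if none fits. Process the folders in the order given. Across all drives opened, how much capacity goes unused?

d1 (11 GB) → drive 1 (remaining 53 GB)
d2 (43 GB) → drive 1 (remaining 10 GB)
d3 (35 GB) → drive 2 (remaining 29 GB)
d4 (42 GB) → drive 3 (remaining 22 GB)
d5 (43 GB) → drive 4 (remaining 21 GB)
d6 (38 GB) → drive 5 (remaining 26 GB)
d7 (8 GB) → drive 1 (remaining 2 GB)
d8 (44 GB) → drive 6 (remaining 20 GB)
d9 (12 GB) → drive 2 (remaining 17 GB)
d10 (39 GB) → drive 7 (remaining 25 GB)
d11 (39 GB) → drive 8 (remaining 25 GB)
d12 (47 GB) → drive 9 (remaining 17 GB)
d13 (9 GB) → drive 2 (remaining 8 GB)
9 drives × 64 GB = 576 GB; used 410 GB; unused 166 GB.

166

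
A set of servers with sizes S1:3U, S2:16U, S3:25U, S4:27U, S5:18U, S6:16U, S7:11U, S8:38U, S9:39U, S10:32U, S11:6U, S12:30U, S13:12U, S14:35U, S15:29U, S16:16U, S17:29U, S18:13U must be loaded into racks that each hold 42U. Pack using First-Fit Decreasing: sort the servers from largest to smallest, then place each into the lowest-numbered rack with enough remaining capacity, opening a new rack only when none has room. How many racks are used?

11 racks

Sorted descending: 39, 38, 35, 32, 30, 29, 29, 27, 25, 18, 16, 16, 16, 13, 12, 11, 6, 3.
rack 1: place 39U, 3U left
rack 2: place 38U, 4U left
rack 3: place 35U, 7U left
rack 4: place 32U, 10U left
rack 5: place 30U, 12U left
rack 6: place 29U, 13U left
rack 7: place 29U, 13U left
rack 8: place 27U, 15U left
rack 9: place 25U, 17U left
rack 10: place 18U, 24U left
rack 9: place 16U, 1U left
rack 10: place 16U, 8U left
rack 11: place 16U, 26U left
rack 6: place 13U, 0U left
rack 5: place 12U, 0U left
rack 7: place 11U, 2U left
rack 3: place 6U, 1U left
rack 1: place 3U, 0U left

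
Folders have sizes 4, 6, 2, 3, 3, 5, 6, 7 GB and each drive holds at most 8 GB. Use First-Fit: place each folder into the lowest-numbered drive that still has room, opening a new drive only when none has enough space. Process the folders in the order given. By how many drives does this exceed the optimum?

First-Fit: [4,2] [6] [3,3] [5] [6] [7] → 6 drives.
Total size 36 GB; any packing needs at least ⌈36/8⌉ = 5 drives.
An optimal packing achieves that bound: [7] [6,2] [6] [5,3] [4,3] → 5 drives.
Excess: 6 − 5 = 1.

1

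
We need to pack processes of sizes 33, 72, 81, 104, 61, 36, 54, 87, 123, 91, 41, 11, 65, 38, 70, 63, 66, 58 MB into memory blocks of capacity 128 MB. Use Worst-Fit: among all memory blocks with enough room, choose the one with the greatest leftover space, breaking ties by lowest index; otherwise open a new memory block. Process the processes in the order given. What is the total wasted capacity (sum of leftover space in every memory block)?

Put 33 MB in memory block 1; 95 MB remain.
Put 72 MB in memory block 1; 23 MB remain.
Put 81 MB in memory block 2; 47 MB remain.
Put 104 MB in memory block 3; 24 MB remain.
Put 61 MB in memory block 4; 67 MB remain.
Put 36 MB in memory block 4; 31 MB remain.
Put 54 MB in memory block 5; 74 MB remain.
Put 87 MB in memory block 6; 41 MB remain.
Put 123 MB in memory block 7; 5 MB remain.
Put 91 MB in memory block 8; 37 MB remain.
Put 41 MB in memory block 5; 33 MB remain.
Put 11 MB in memory block 2; 36 MB remain.
Put 65 MB in memory block 9; 63 MB remain.
Put 38 MB in memory block 9; 25 MB remain.
Put 70 MB in memory block 10; 58 MB remain.
Put 63 MB in memory block 11; 65 MB remain.
Put 66 MB in memory block 12; 62 MB remain.
Put 58 MB in memory block 11; 7 MB remain.
12 memory blocks × 128 MB = 1536 MB; used 1154 MB; unused 382 MB.

382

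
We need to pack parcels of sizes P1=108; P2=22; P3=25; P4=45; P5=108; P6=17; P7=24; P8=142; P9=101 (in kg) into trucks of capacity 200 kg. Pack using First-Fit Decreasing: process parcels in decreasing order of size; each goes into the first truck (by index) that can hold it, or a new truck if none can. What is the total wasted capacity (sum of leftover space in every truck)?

Sorted descending: 142, 108, 108, 101, 45, 25, 24, 22, 17.
Put 142 kg in truck 1; 58 kg remain.
Put 108 kg in truck 2; 92 kg remain.
Put 108 kg in truck 3; 92 kg remain.
Put 101 kg in truck 4; 99 kg remain.
Put 45 kg in truck 1; 13 kg remain.
Put 25 kg in truck 2; 67 kg remain.
Put 24 kg in truck 2; 43 kg remain.
Put 22 kg in truck 2; 21 kg remain.
Put 17 kg in truck 2; 4 kg remain.
4 trucks × 200 kg = 800 kg; used 592 kg; unused 208 kg.

208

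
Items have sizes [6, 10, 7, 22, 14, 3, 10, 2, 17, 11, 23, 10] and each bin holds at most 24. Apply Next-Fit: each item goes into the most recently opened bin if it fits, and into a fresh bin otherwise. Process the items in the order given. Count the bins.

8

bin 1: place 6, 18 left
bin 1: place 10, 8 left
bin 1: place 7, 1 left
bin 2: place 22, 2 left
bin 3: place 14, 10 left
bin 3: place 3, 7 left
bin 4: place 10, 14 left
bin 4: place 2, 12 left
bin 5: place 17, 7 left
bin 6: place 11, 13 left
bin 7: place 23, 1 left
bin 8: place 10, 14 left
Final bins: [6,10,7] [22] [14,3] [10,2] [17] [11] [23] [10].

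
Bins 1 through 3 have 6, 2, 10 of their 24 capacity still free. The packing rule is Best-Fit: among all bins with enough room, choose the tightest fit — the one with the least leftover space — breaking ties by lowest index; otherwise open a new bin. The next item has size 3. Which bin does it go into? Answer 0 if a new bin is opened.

Bins with room: bin 1 (6), bin 3 (10).
Tightest fit is bin 1 with 6 free.

1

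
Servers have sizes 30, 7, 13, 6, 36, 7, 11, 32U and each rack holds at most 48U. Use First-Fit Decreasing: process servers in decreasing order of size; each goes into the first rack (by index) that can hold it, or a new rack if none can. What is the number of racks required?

Sorted descending: 36, 32, 30, 13, 11, 7, 7, 6.
Put 36U in rack 1; 12U remain.
Put 32U in rack 2; 16U remain.
Put 30U in rack 3; 18U remain.
Put 13U in rack 2; 3U remain.
Put 11U in rack 1; 1U remain.
Put 7U in rack 3; 11U remain.
Put 7U in rack 3; 4U remain.
Put 6U in rack 4; 42U remain.
Final racks: [36,11] [32,13] [30,7,7] [6].

4 racks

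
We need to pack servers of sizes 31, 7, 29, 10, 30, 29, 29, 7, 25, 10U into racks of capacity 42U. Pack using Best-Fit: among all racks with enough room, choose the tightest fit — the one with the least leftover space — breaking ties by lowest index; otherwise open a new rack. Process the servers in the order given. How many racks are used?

Put 31U in rack 1; 11U remain.
Put 7U in rack 1; 4U remain.
Put 29U in rack 2; 13U remain.
Put 10U in rack 2; 3U remain.
Put 30U in rack 3; 12U remain.
Put 29U in rack 4; 13U remain.
Put 29U in rack 5; 13U remain.
Put 7U in rack 3; 5U remain.
Put 25U in rack 6; 17U remain.
Put 10U in rack 4; 3U remain.

6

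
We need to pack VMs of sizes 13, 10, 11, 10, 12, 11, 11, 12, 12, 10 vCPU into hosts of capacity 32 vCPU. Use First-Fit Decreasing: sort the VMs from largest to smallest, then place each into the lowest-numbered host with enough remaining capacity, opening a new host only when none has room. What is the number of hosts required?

Sorted descending: 13, 12, 12, 12, 11, 11, 11, 10, 10, 10.
Put 13 vCPU in host 1; 19 vCPU remain.
Put 12 vCPU in host 1; 7 vCPU remain.
Put 12 vCPU in host 2; 20 vCPU remain.
Put 12 vCPU in host 2; 8 vCPU remain.
Put 11 vCPU in host 3; 21 vCPU remain.
Put 11 vCPU in host 3; 10 vCPU remain.
Put 11 vCPU in host 4; 21 vCPU remain.
Put 10 vCPU in host 3; 0 vCPU remain.
Put 10 vCPU in host 4; 11 vCPU remain.
Put 10 vCPU in host 4; 1 vCPU remain.

4 hosts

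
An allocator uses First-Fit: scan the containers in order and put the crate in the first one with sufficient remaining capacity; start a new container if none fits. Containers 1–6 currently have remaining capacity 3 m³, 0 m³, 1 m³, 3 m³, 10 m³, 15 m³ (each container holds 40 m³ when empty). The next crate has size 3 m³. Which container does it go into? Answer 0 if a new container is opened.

Containers with room: container 1 (3 m³), container 4 (3 m³), container 5 (10 m³), container 6 (15 m³).
The first with room is container 1.

1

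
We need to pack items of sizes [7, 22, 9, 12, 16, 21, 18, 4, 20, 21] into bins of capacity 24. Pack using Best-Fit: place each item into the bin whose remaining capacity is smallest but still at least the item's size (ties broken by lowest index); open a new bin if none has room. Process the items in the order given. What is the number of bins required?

Put 7 in bin 1; 17 remain.
Put 22 in bin 2; 2 remain.
Put 9 in bin 1; 8 remain.
Put 12 in bin 3; 12 remain.
Put 16 in bin 4; 8 remain.
Put 21 in bin 5; 3 remain.
Put 18 in bin 6; 6 remain.
Put 4 in bin 6; 2 remain.
Put 20 in bin 7; 4 remain.
Put 21 in bin 8; 3 remain.
Final bins: [7,9] [22] [12] [16] [21] [18,4] [20] [21].

8 bins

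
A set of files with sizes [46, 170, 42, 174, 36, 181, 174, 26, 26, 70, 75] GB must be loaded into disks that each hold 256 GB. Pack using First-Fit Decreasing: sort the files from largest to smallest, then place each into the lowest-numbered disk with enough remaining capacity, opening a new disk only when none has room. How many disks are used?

Sorted descending: 181, 174, 174, 170, 75, 70, 46, 42, 36, 26, 26.
disk 1: place 181 GB, 75 GB left
disk 2: place 174 GB, 82 GB left
disk 3: place 174 GB, 82 GB left
disk 4: place 170 GB, 86 GB left
disk 1: place 75 GB, 0 GB left
disk 2: place 70 GB, 12 GB left
disk 3: place 46 GB, 36 GB left
disk 4: place 42 GB, 44 GB left
disk 3: place 36 GB, 0 GB left
disk 4: place 26 GB, 18 GB left
disk 5: place 26 GB, 230 GB left

5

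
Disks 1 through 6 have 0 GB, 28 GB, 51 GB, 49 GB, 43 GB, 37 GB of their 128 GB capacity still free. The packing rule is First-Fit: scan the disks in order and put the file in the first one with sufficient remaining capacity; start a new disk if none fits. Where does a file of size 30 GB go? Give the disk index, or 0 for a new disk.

3

Disks with room: disk 3 (51 GB), disk 4 (49 GB), disk 5 (43 GB), disk 6 (37 GB).
The first with room is disk 3.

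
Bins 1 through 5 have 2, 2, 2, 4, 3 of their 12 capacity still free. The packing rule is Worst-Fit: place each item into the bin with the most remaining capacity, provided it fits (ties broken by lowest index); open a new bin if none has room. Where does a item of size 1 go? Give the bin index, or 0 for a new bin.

Bins with room: bin 1 (2), bin 2 (2), bin 3 (2), bin 4 (4), bin 5 (3).
Most room is bin 4 with 4 free.

4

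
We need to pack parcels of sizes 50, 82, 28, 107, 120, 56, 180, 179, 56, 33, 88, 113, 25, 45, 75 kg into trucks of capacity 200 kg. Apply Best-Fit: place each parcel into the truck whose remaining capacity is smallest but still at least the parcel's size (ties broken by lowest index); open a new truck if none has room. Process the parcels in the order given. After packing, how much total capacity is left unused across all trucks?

163

truck 1: place 50 kg, 150 kg left
truck 1: place 82 kg, 68 kg left
truck 1: place 28 kg, 40 kg left
truck 2: place 107 kg, 93 kg left
truck 3: place 120 kg, 80 kg left
truck 3: place 56 kg, 24 kg left
truck 4: place 180 kg, 20 kg left
truck 5: place 179 kg, 21 kg left
truck 2: place 56 kg, 37 kg left
truck 2: place 33 kg, 4 kg left
truck 6: place 88 kg, 112 kg left
truck 7: place 113 kg, 87 kg left
truck 1: place 25 kg, 15 kg left
truck 7: place 45 kg, 42 kg left
truck 6: place 75 kg, 37 kg left
7 trucks × 200 kg = 1400 kg; used 1237 kg; unused 163 kg.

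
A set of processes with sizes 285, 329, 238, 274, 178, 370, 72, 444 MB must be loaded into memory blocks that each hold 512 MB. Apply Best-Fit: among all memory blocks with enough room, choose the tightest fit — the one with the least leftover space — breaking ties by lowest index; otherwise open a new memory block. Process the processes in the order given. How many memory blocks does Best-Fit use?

memory block 1: place 285 MB, 227 MB left
memory block 2: place 329 MB, 183 MB left
memory block 3: place 238 MB, 274 MB left
memory block 3: place 274 MB, 0 MB left
memory block 2: place 178 MB, 5 MB left
memory block 4: place 370 MB, 142 MB left
memory block 4: place 72 MB, 70 MB left
memory block 5: place 444 MB, 68 MB left
Final memory blocks: [285] [329,178] [238,274] [370,72] [444].

5 memory blocks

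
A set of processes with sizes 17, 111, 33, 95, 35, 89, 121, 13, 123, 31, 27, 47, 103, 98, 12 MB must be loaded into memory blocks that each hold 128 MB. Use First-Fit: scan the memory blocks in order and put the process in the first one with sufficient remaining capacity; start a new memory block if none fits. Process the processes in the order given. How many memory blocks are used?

8

Put 17 MB in memory block 1; 111 MB remain.
Put 111 MB in memory block 1; 0 MB remain.
Put 33 MB in memory block 2; 95 MB remain.
Put 95 MB in memory block 2; 0 MB remain.
Put 35 MB in memory block 3; 93 MB remain.
Put 89 MB in memory block 3; 4 MB remain.
Put 121 MB in memory block 4; 7 MB remain.
Put 13 MB in memory block 5; 115 MB remain.
Put 123 MB in memory block 6; 5 MB remain.
Put 31 MB in memory block 5; 84 MB remain.
Put 27 MB in memory block 5; 57 MB remain.
Put 47 MB in memory block 5; 10 MB remain.
Put 103 MB in memory block 7; 25 MB remain.
Put 98 MB in memory block 8; 30 MB remain.
Put 12 MB in memory block 7; 13 MB remain.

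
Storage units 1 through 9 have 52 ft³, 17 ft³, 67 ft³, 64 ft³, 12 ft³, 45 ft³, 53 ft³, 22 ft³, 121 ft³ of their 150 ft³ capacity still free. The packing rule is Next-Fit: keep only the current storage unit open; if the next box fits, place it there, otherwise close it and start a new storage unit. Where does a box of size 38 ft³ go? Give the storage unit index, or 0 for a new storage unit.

9

Next-Fit only looks at storage unit 9, which has 121 ft³ free.
38 ft³ fits there.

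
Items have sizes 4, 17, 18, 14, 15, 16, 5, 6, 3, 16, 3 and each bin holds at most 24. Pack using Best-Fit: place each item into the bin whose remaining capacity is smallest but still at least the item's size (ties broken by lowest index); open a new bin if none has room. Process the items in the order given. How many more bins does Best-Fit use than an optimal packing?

Best-Fit: [4,17,3] [18,5] [14] [15] [16,6] [16,3] → 6 bins.
6 items exceed 12 (half the capacity), and no two of those can share a bin, so at least 6 bins are needed.
So 6 is already optimal.

0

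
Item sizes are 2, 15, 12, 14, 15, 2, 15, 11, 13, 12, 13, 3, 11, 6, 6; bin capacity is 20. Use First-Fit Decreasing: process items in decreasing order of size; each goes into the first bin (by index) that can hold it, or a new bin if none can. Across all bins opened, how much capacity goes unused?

Sorted descending: 15, 15, 15, 14, 13, 13, 12, 12, 11, 11, 6, 6, 3, 2, 2.
Put 15 in bin 1; 5 remain.
Put 15 in bin 2; 5 remain.
Put 15 in bin 3; 5 remain.
Put 14 in bin 4; 6 remain.
Put 13 in bin 5; 7 remain.
Put 13 in bin 6; 7 remain.
Put 12 in bin 7; 8 remain.
Put 12 in bin 8; 8 remain.
Put 11 in bin 9; 9 remain.
Put 11 in bin 10; 9 remain.
Put 6 in bin 4; 0 remain.
Put 6 in bin 5; 1 remain.
Put 3 in bin 1; 2 remain.
Put 2 in bin 1; 0 remain.
Put 2 in bin 2; 3 remain.
10 bins × 20 = 200; used 150; unused 50.

50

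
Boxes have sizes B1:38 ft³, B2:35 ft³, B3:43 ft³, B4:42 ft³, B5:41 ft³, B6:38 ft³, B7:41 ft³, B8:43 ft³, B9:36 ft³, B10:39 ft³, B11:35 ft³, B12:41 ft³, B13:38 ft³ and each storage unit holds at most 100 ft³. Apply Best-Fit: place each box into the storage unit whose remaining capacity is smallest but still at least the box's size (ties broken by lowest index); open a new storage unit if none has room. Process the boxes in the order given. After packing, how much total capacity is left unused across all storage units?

storage unit 1: place B1 (38 ft³), 62 ft³ left
storage unit 1: place B2 (35 ft³), 27 ft³ left
storage unit 2: place B3 (43 ft³), 57 ft³ left
storage unit 2: place B4 (42 ft³), 15 ft³ left
storage unit 3: place B5 (41 ft³), 59 ft³ left
storage unit 3: place B6 (38 ft³), 21 ft³ left
storage unit 4: place B7 (41 ft³), 59 ft³ left
storage unit 4: place B8 (43 ft³), 16 ft³ left
storage unit 5: place B9 (36 ft³), 64 ft³ left
storage unit 5: place B10 (39 ft³), 25 ft³ left
storage unit 6: place B11 (35 ft³), 65 ft³ left
storage unit 6: place B12 (41 ft³), 24 ft³ left
storage unit 7: place B13 (38 ft³), 62 ft³ left
7 storage units × 100 ft³ = 700 ft³; used 510 ft³; unused 190 ft³.

190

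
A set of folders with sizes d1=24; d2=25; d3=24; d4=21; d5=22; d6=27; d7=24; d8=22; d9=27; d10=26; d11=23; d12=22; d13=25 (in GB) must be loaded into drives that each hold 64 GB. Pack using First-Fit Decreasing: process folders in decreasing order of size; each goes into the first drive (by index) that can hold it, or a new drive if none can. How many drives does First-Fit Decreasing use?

Sorted descending: 27, 27, 26, 25, 25, 24, 24, 24, 23, 22, 22, 22, 21.
27 GB → drive 1 (remaining 37 GB)
27 GB → drive 1 (remaining 10 GB)
26 GB → drive 2 (remaining 38 GB)
25 GB → drive 2 (remaining 13 GB)
25 GB → drive 3 (remaining 39 GB)
24 GB → drive 3 (remaining 15 GB)
24 GB → drive 4 (remaining 40 GB)
24 GB → drive 4 (remaining 16 GB)
23 GB → drive 5 (remaining 41 GB)
22 GB → drive 5 (remaining 19 GB)
22 GB → drive 6 (remaining 42 GB)
22 GB → drive 6 (remaining 20 GB)
21 GB → drive 7 (remaining 43 GB)
Final drives: [27,27] [26,25] [25,24] [24,24] [23,22] [22,22] [21].

7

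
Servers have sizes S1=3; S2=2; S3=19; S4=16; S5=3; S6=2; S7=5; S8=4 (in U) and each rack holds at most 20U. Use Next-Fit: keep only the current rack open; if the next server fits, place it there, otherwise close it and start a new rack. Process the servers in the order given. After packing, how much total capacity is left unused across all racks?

S1 (3U) → rack 1 (remaining 17U)
S2 (2U) → rack 1 (remaining 15U)
S3 (19U) → rack 2 (remaining 1U)
S4 (16U) → rack 3 (remaining 4U)
S5 (3U) → rack 3 (remaining 1U)
S6 (2U) → rack 4 (remaining 18U)
S7 (5U) → rack 4 (remaining 13U)
S8 (4U) → rack 4 (remaining 9U)
4 racks × 20U = 80U; used 54U; unused 26U.

26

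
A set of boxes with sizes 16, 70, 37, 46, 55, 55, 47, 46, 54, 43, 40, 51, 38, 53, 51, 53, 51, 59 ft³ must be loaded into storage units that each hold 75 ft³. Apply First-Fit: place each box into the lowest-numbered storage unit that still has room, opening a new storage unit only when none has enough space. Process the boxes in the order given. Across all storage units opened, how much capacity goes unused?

410

storage unit 1: place 16 ft³, 59 ft³ left
storage unit 2: place 70 ft³, 5 ft³ left
storage unit 1: place 37 ft³, 22 ft³ left
storage unit 3: place 46 ft³, 29 ft³ left
storage unit 4: place 55 ft³, 20 ft³ left
storage unit 5: place 55 ft³, 20 ft³ left
storage unit 6: place 47 ft³, 28 ft³ left
storage unit 7: place 46 ft³, 29 ft³ left
storage unit 8: place 54 ft³, 21 ft³ left
storage unit 9: place 43 ft³, 32 ft³ left
storage unit 10: place 40 ft³, 35 ft³ left
storage unit 11: place 51 ft³, 24 ft³ left
storage unit 12: place 38 ft³, 37 ft³ left
storage unit 13: place 53 ft³, 22 ft³ left
storage unit 14: place 51 ft³, 24 ft³ left
storage unit 15: place 53 ft³, 22 ft³ left
storage unit 16: place 51 ft³, 24 ft³ left
storage unit 17: place 59 ft³, 16 ft³ left
17 storage units × 75 ft³ = 1275 ft³; used 865 ft³; unused 410 ft³.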